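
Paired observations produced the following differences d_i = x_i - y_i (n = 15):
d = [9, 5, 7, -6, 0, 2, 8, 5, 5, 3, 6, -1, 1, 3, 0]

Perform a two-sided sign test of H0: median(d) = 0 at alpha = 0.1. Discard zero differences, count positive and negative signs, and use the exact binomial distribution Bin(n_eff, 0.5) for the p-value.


Step 1: Discard zero differences. Original n = 15; n_eff = number of nonzero differences = 13.
Nonzero differences (with sign): +9, +5, +7, -6, +2, +8, +5, +5, +3, +6, -1, +1, +3
Step 2: Count signs: positive = 11, negative = 2.
Step 3: Under H0: P(positive) = 0.5, so the number of positives S ~ Bin(13, 0.5).
Step 4: Two-sided exact p-value = sum of Bin(13,0.5) probabilities at or below the observed probability = 0.022461.
Step 5: alpha = 0.1. reject H0.

n_eff = 13, pos = 11, neg = 2, p = 0.022461, reject H0.


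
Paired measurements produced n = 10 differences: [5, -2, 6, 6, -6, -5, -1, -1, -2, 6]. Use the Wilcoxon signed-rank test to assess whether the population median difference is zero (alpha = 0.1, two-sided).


Step 1: Drop any zero differences (none here) and take |d_i|.
|d| = [5, 2, 6, 6, 6, 5, 1, 1, 2, 6]
Step 2: Midrank |d_i| (ties get averaged ranks).
ranks: |5|->5.5, |2|->3.5, |6|->8.5, |6|->8.5, |6|->8.5, |5|->5.5, |1|->1.5, |1|->1.5, |2|->3.5, |6|->8.5
Step 3: Attach original signs; sum ranks with positive sign and with negative sign.
W+ = 5.5 + 8.5 + 8.5 + 8.5 = 31
W- = 3.5 + 8.5 + 5.5 + 1.5 + 1.5 + 3.5 = 24
(Check: W+ + W- = 55 should equal n(n+1)/2 = 55.)
Step 4: Test statistic W = min(W+, W-) = 24.
Step 5: Ties in |d|, so use the tie-corrected normal approximation.
        E[W] = n(n+1)/4 = 10*11/4 = 27.5.
        Tie groups: |d|=1 (t=2), |d|=2 (t=2), |d|=5 (t=2), |d|=6 (t=4); sum(t^3 - t) = 78.
        Var[W] = n(n+1)(2n+1)/24 - sum(t^3-t)/48 = 2310/24 - 78/48 = 94.625.
        z = (W - E[W]) / sqrt(Var[W]) = (24 - 27.5) / 9.7275 = -0.3598.
        Two-sided p = 2*Phi(z) = 0.718994.
Step 6: alpha = 0.1. fail to reject H0.

W+ = 31, W- = 24, W = min = 24, p = 0.718994, fail to reject H0.


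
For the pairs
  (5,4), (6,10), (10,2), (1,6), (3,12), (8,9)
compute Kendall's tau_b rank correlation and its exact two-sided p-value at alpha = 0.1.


Step 1: Enumerate the 15 unordered pairs (i,j) with i<j and classify each by sign(x_j-x_i) * sign(y_j-y_i).
  (1,2):dx=+1,dy=+6->C; (1,3):dx=+5,dy=-2->D; (1,4):dx=-4,dy=+2->D; (1,5):dx=-2,dy=+8->D
  (1,6):dx=+3,dy=+5->C; (2,3):dx=+4,dy=-8->D; (2,4):dx=-5,dy=-4->C; (2,5):dx=-3,dy=+2->D
  (2,6):dx=+2,dy=-1->D; (3,4):dx=-9,dy=+4->D; (3,5):dx=-7,dy=+10->D; (3,6):dx=-2,dy=+7->D
  (4,5):dx=+2,dy=+6->C; (4,6):dx=+7,dy=+3->C; (5,6):dx=+5,dy=-3->D
Step 2: C = 5, D = 10, total pairs = 15.
Step 3: tau = (C - D)/(n(n-1)/2) = (5 - 10)/15 = -0.333333.
Step 4: Exact two-sided p-value (enumerate n! = 720 permutations of y under H0): p = 0.469444.
Step 5: alpha = 0.1. fail to reject H0.

tau_b = -0.3333 (C=5, D=10), p = 0.469444, fail to reject H0.


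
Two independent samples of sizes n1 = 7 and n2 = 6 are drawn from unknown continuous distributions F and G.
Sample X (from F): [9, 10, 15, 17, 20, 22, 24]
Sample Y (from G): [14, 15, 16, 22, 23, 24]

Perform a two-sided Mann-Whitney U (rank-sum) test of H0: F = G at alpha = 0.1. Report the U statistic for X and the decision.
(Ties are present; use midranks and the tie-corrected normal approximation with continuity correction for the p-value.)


Step 1: Combine and sort all 13 observations; assign midranks.
sorted (value, group): (9,X), (10,X), (14,Y), (15,X), (15,Y), (16,Y), (17,X), (20,X), (22,X), (22,Y), (23,Y), (24,X), (24,Y)
ranks: 9->1, 10->2, 14->3, 15->4.5, 15->4.5, 16->6, 17->7, 20->8, 22->9.5, 22->9.5, 23->11, 24->12.5, 24->12.5
Step 2: Rank sum for X: R1 = 1 + 2 + 4.5 + 7 + 8 + 9.5 + 12.5 = 44.5.
Step 3: U_X = R1 - n1(n1+1)/2 = 44.5 - 7*8/2 = 44.5 - 28 = 16.5.
       U_Y = n1*n2 - U_X = 42 - 16.5 = 25.5.
Step 4: Ties are present, so use the tie-corrected normal approximation (with continuity correction) for the p-value.
Step 5: p-value = 0.566104; compare to alpha = 0.1. fail to reject H0.

U_X = 16.5, p = 0.566104, fail to reject H0 at alpha = 0.1.


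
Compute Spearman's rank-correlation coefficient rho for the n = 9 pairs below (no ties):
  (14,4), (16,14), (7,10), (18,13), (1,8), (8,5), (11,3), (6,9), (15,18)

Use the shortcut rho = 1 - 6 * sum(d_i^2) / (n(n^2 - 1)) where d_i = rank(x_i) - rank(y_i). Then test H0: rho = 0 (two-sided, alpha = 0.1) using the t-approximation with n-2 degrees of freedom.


Step 1: Rank x and y separately (midranks; no ties here).
rank(x): 14->6, 16->8, 7->3, 18->9, 1->1, 8->4, 11->5, 6->2, 15->7
rank(y): 4->2, 14->8, 10->6, 13->7, 8->4, 5->3, 3->1, 9->5, 18->9
Step 2: d_i = R_x(i) - R_y(i); compute d_i^2.
  (6-2)^2=16, (8-8)^2=0, (3-6)^2=9, (9-7)^2=4, (1-4)^2=9, (4-3)^2=1, (5-1)^2=16, (2-5)^2=9, (7-9)^2=4
sum(d^2) = 68.
Step 3: rho = 1 - 6*68 / (9*(9^2 - 1)) = 1 - 408/720 = 0.433333.
Step 4: Under H0, t = rho * sqrt((n-2)/(1-rho^2)) = 1.2721 ~ t(7).
Step 5: Two-sided p-value from the t-distribution with 7 df = 0.243952.
Step 6: alpha = 0.1. fail to reject H0.

rho = 0.4333, p = 0.243952, fail to reject H0 at alpha = 0.1.


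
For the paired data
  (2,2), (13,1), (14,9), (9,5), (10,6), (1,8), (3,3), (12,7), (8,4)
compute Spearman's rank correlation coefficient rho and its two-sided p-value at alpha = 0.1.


Step 1: Rank x and y separately (midranks; no ties here).
rank(x): 2->2, 13->8, 14->9, 9->5, 10->6, 1->1, 3->3, 12->7, 8->4
rank(y): 2->2, 1->1, 9->9, 5->5, 6->6, 8->8, 3->3, 7->7, 4->4
Step 2: d_i = R_x(i) - R_y(i); compute d_i^2.
  (2-2)^2=0, (8-1)^2=49, (9-9)^2=0, (5-5)^2=0, (6-6)^2=0, (1-8)^2=49, (3-3)^2=0, (7-7)^2=0, (4-4)^2=0
sum(d^2) = 98.
Step 3: rho = 1 - 6*98 / (9*(9^2 - 1)) = 1 - 588/720 = 0.183333.
Step 4: Under H0, t = rho * sqrt((n-2)/(1-rho^2)) = 0.4934 ~ t(7).
Step 5: Two-sided p-value from the t-distribution with 7 df = 0.636820.
Step 6: alpha = 0.1. fail to reject H0.

rho = 0.1833, p = 0.636820, fail to reject H0 at alpha = 0.1.


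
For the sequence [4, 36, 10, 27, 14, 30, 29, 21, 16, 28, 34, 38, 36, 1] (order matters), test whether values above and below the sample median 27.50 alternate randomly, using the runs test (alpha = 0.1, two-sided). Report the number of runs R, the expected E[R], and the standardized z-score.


Step 1: Compute median = 27.50; label A = above, B = below.
Labels in order: BABBBAABBAAAAB  (n_A = 7, n_B = 7)
Step 2: Count runs R = 7.
Step 3: Under H0 (random ordering), E[R] = 2*n_A*n_B/(n_A+n_B) + 1 = 2*7*7/14 + 1 = 8.0000.
        Var[R] = 2*n_A*n_B*(2*n_A*n_B - n_A - n_B) / ((n_A+n_B)^2 * (n_A+n_B-1)) = 8232/2548 = 3.2308.
        SD[R] = 1.7974.
Step 4: Continuity-corrected z = (R + 0.5 - E[R]) / SD[R] = (7 + 0.5 - 8.0000) / 1.7974 = -0.2782.
Step 5: Two-sided p-value via normal approximation = 2*(1 - Phi(|z|)) = 0.780879.
Step 6: alpha = 0.1. fail to reject H0.

R = 7, z = -0.2782, p = 0.780879, fail to reject H0.


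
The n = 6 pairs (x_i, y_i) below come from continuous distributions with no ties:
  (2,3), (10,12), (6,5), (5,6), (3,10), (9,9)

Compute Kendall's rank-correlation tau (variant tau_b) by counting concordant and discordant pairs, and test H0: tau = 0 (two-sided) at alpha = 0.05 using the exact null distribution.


Step 1: Enumerate the 15 unordered pairs (i,j) with i<j and classify each by sign(x_j-x_i) * sign(y_j-y_i).
  (1,2):dx=+8,dy=+9->C; (1,3):dx=+4,dy=+2->C; (1,4):dx=+3,dy=+3->C; (1,5):dx=+1,dy=+7->C
  (1,6):dx=+7,dy=+6->C; (2,3):dx=-4,dy=-7->C; (2,4):dx=-5,dy=-6->C; (2,5):dx=-7,dy=-2->C
  (2,6):dx=-1,dy=-3->C; (3,4):dx=-1,dy=+1->D; (3,5):dx=-3,dy=+5->D; (3,6):dx=+3,dy=+4->C
  (4,5):dx=-2,dy=+4->D; (4,6):dx=+4,dy=+3->C; (5,6):dx=+6,dy=-1->D
Step 2: C = 11, D = 4, total pairs = 15.
Step 3: tau = (C - D)/(n(n-1)/2) = (11 - 4)/15 = 0.466667.
Step 4: Exact two-sided p-value (enumerate n! = 720 permutations of y under H0): p = 0.272222.
Step 5: alpha = 0.05. fail to reject H0.

tau_b = 0.4667 (C=11, D=4), p = 0.272222, fail to reject H0.


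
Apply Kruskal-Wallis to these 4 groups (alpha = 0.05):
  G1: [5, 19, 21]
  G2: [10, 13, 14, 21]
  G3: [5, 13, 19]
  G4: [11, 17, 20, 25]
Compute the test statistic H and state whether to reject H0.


Step 1: Combine all N = 14 observations and assign midranks.
sorted (value, group, rank): (5,G1,1.5), (5,G3,1.5), (10,G2,3), (11,G4,4), (13,G2,5.5), (13,G3,5.5), (14,G2,7), (17,G4,8), (19,G1,9.5), (19,G3,9.5), (20,G4,11), (21,G1,12.5), (21,G2,12.5), (25,G4,14)
Step 2: Sum ranks within each group.
R_1 = 23.5 (n_1 = 3)
R_2 = 28 (n_2 = 4)
R_3 = 16.5 (n_3 = 3)
R_4 = 37 (n_4 = 4)
Step 3: H = 12/(N(N+1)) * sum(R_i^2/n_i) - 3(N+1)
     = 12/(14*15) * (23.5^2/3 + 28^2/4 + 16.5^2/3 + 37^2/4) - 3*15
     = 0.057143 * 813.083 - 45
     = 1.461905.
Step 4: Ties present; correction factor C = 1 - 24/(14^3 - 14) = 0.991209. Corrected H = 1.461905 / 0.991209 = 1.474871.
Step 5: Under H0, H ~ chi^2(3); p-value = 0.688082.
Step 6: alpha = 0.05. fail to reject H0.

H = 1.4749, df = 3, p = 0.688082, fail to reject H0.


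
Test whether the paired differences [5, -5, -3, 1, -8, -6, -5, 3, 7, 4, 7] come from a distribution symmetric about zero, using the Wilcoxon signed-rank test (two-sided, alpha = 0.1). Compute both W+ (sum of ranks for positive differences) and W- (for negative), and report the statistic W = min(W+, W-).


Step 1: Drop any zero differences (none here) and take |d_i|.
|d| = [5, 5, 3, 1, 8, 6, 5, 3, 7, 4, 7]
Step 2: Midrank |d_i| (ties get averaged ranks).
ranks: |5|->6, |5|->6, |3|->2.5, |1|->1, |8|->11, |6|->8, |5|->6, |3|->2.5, |7|->9.5, |4|->4, |7|->9.5
Step 3: Attach original signs; sum ranks with positive sign and with negative sign.
W+ = 6 + 1 + 2.5 + 9.5 + 4 + 9.5 = 32.5
W- = 6 + 2.5 + 11 + 8 + 6 = 33.5
(Check: W+ + W- = 66 should equal n(n+1)/2 = 66.)
Step 4: Test statistic W = min(W+, W-) = 32.5.
Step 5: Ties in |d|, so use the tie-corrected normal approximation.
        E[W] = n(n+1)/4 = 11*12/4 = 33.
        Tie groups: |d|=3 (t=2), |d|=5 (t=3), |d|=7 (t=2); sum(t^3 - t) = 36.
        Var[W] = n(n+1)(2n+1)/24 - sum(t^3-t)/48 = 3036/24 - 36/48 = 125.75.
        z = (W - E[W]) / sqrt(Var[W]) = (32.5 - 33) / 11.2138 = -0.0446.
        Two-sided p = 2*Phi(z) = 0.964436.
Step 6: alpha = 0.1. fail to reject H0.

W+ = 32.5, W- = 33.5, W = min = 32.5, p = 0.964436, fail to reject H0.


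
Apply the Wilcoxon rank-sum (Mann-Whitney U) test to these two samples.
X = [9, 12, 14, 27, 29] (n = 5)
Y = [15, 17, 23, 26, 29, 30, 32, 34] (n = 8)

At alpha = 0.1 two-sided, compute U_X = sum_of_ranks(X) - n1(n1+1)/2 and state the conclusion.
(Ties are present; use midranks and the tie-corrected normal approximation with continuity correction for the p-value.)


Step 1: Combine and sort all 13 observations; assign midranks.
sorted (value, group): (9,X), (12,X), (14,X), (15,Y), (17,Y), (23,Y), (26,Y), (27,X), (29,X), (29,Y), (30,Y), (32,Y), (34,Y)
ranks: 9->1, 12->2, 14->3, 15->4, 17->5, 23->6, 26->7, 27->8, 29->9.5, 29->9.5, 30->11, 32->12, 34->13
Step 2: Rank sum for X: R1 = 1 + 2 + 3 + 8 + 9.5 = 23.5.
Step 3: U_X = R1 - n1(n1+1)/2 = 23.5 - 5*6/2 = 23.5 - 15 = 8.5.
       U_Y = n1*n2 - U_X = 40 - 8.5 = 31.5.
Step 4: Ties are present, so use the tie-corrected normal approximation (with continuity correction) for the p-value.
Step 5: p-value = 0.106864; compare to alpha = 0.1. fail to reject H0.

U_X = 8.5, p = 0.106864, fail to reject H0 at alpha = 0.1.


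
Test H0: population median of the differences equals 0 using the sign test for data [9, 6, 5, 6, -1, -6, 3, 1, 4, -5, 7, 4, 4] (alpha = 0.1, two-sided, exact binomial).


Step 1: Discard zero differences. Original n = 13; n_eff = number of nonzero differences = 13.
Nonzero differences (with sign): +9, +6, +5, +6, -1, -6, +3, +1, +4, -5, +7, +4, +4
Step 2: Count signs: positive = 10, negative = 3.
Step 3: Under H0: P(positive) = 0.5, so the number of positives S ~ Bin(13, 0.5).
Step 4: Two-sided exact p-value = sum of Bin(13,0.5) probabilities at or below the observed probability = 0.092285.
Step 5: alpha = 0.1. reject H0.

n_eff = 13, pos = 10, neg = 3, p = 0.092285, reject H0.


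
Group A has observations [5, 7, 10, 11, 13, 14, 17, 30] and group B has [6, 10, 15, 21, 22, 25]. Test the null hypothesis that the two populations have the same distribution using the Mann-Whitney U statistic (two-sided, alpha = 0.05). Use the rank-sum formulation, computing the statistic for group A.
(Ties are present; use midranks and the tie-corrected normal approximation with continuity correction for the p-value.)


Step 1: Combine and sort all 14 observations; assign midranks.
sorted (value, group): (5,X), (6,Y), (7,X), (10,X), (10,Y), (11,X), (13,X), (14,X), (15,Y), (17,X), (21,Y), (22,Y), (25,Y), (30,X)
ranks: 5->1, 6->2, 7->3, 10->4.5, 10->4.5, 11->6, 13->7, 14->8, 15->9, 17->10, 21->11, 22->12, 25->13, 30->14
Step 2: Rank sum for X: R1 = 1 + 3 + 4.5 + 6 + 7 + 8 + 10 + 14 = 53.5.
Step 3: U_X = R1 - n1(n1+1)/2 = 53.5 - 8*9/2 = 53.5 - 36 = 17.5.
       U_Y = n1*n2 - U_X = 48 - 17.5 = 30.5.
Step 4: Ties are present, so use the tie-corrected normal approximation (with continuity correction) for the p-value.
Step 5: p-value = 0.438074; compare to alpha = 0.05. fail to reject H0.

U_X = 17.5, p = 0.438074, fail to reject H0 at alpha = 0.05.


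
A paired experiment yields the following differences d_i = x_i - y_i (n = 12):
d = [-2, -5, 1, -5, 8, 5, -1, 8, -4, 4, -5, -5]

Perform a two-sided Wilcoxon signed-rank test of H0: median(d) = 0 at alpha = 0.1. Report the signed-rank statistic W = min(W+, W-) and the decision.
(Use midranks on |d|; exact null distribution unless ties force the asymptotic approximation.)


Step 1: Drop any zero differences (none here) and take |d_i|.
|d| = [2, 5, 1, 5, 8, 5, 1, 8, 4, 4, 5, 5]
Step 2: Midrank |d_i| (ties get averaged ranks).
ranks: |2|->3, |5|->8, |1|->1.5, |5|->8, |8|->11.5, |5|->8, |1|->1.5, |8|->11.5, |4|->4.5, |4|->4.5, |5|->8, |5|->8
Step 3: Attach original signs; sum ranks with positive sign and with negative sign.
W+ = 1.5 + 11.5 + 8 + 11.5 + 4.5 = 37
W- = 3 + 8 + 8 + 1.5 + 4.5 + 8 + 8 = 41
(Check: W+ + W- = 78 should equal n(n+1)/2 = 78.)
Step 4: Test statistic W = min(W+, W-) = 37.
Step 5: Ties in |d|, so use the tie-corrected normal approximation.
        E[W] = n(n+1)/4 = 12*13/4 = 39.
        Tie groups: |d|=1 (t=2), |d|=4 (t=2), |d|=5 (t=5), |d|=8 (t=2); sum(t^3 - t) = 138.
        Var[W] = n(n+1)(2n+1)/24 - sum(t^3-t)/48 = 3900/24 - 138/48 = 159.625.
        z = (W - E[W]) / sqrt(Var[W]) = (37 - 39) / 12.6343 = -0.1583.
        Two-sided p = 2*Phi(z) = 0.874221.
Step 6: alpha = 0.1. fail to reject H0.

W+ = 37, W- = 41, W = min = 37, p = 0.874221, fail to reject H0.


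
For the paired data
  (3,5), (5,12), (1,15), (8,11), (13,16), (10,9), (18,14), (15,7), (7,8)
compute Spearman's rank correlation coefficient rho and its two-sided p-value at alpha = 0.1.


Step 1: Rank x and y separately (midranks; no ties here).
rank(x): 3->2, 5->3, 1->1, 8->5, 13->7, 10->6, 18->9, 15->8, 7->4
rank(y): 5->1, 12->6, 15->8, 11->5, 16->9, 9->4, 14->7, 7->2, 8->3
Step 2: d_i = R_x(i) - R_y(i); compute d_i^2.
  (2-1)^2=1, (3-6)^2=9, (1-8)^2=49, (5-5)^2=0, (7-9)^2=4, (6-4)^2=4, (9-7)^2=4, (8-2)^2=36, (4-3)^2=1
sum(d^2) = 108.
Step 3: rho = 1 - 6*108 / (9*(9^2 - 1)) = 1 - 648/720 = 0.100000.
Step 4: Under H0, t = rho * sqrt((n-2)/(1-rho^2)) = 0.2659 ~ t(7).
Step 5: Two-sided p-value from the t-distribution with 7 df = 0.797972.
Step 6: alpha = 0.1. fail to reject H0.

rho = 0.1000, p = 0.797972, fail to reject H0 at alpha = 0.1.


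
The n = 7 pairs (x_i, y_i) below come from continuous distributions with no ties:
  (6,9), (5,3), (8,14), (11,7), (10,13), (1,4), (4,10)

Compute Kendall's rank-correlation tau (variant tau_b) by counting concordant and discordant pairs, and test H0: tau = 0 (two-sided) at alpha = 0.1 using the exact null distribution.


Step 1: Enumerate the 21 unordered pairs (i,j) with i<j and classify each by sign(x_j-x_i) * sign(y_j-y_i).
  (1,2):dx=-1,dy=-6->C; (1,3):dx=+2,dy=+5->C; (1,4):dx=+5,dy=-2->D; (1,5):dx=+4,dy=+4->C
  (1,6):dx=-5,dy=-5->C; (1,7):dx=-2,dy=+1->D; (2,3):dx=+3,dy=+11->C; (2,4):dx=+6,dy=+4->C
  (2,5):dx=+5,dy=+10->C; (2,6):dx=-4,dy=+1->D; (2,7):dx=-1,dy=+7->D; (3,4):dx=+3,dy=-7->D
  (3,5):dx=+2,dy=-1->D; (3,6):dx=-7,dy=-10->C; (3,7):dx=-4,dy=-4->C; (4,5):dx=-1,dy=+6->D
  (4,6):dx=-10,dy=-3->C; (4,7):dx=-7,dy=+3->D; (5,6):dx=-9,dy=-9->C; (5,7):dx=-6,dy=-3->C
  (6,7):dx=+3,dy=+6->C
Step 2: C = 13, D = 8, total pairs = 21.
Step 3: tau = (C - D)/(n(n-1)/2) = (13 - 8)/21 = 0.238095.
Step 4: Exact two-sided p-value (enumerate n! = 5040 permutations of y under H0): p = 0.561905.
Step 5: alpha = 0.1. fail to reject H0.

tau_b = 0.2381 (C=13, D=8), p = 0.561905, fail to reject H0.


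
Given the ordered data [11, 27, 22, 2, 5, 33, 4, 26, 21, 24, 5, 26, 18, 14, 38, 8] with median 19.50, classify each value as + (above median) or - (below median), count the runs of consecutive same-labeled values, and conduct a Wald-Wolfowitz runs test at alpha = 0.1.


Step 1: Compute median = 19.50; label A = above, B = below.
Labels in order: BAABBABAAABABBAB  (n_A = 8, n_B = 8)
Step 2: Count runs R = 11.
Step 3: Under H0 (random ordering), E[R] = 2*n_A*n_B/(n_A+n_B) + 1 = 2*8*8/16 + 1 = 9.0000.
        Var[R] = 2*n_A*n_B*(2*n_A*n_B - n_A - n_B) / ((n_A+n_B)^2 * (n_A+n_B-1)) = 14336/3840 = 3.7333.
        SD[R] = 1.9322.
Step 4: Continuity-corrected z = (R - 0.5 - E[R]) / SD[R] = (11 - 0.5 - 9.0000) / 1.9322 = 0.7763.
Step 5: Two-sided p-value via normal approximation = 2*(1 - Phi(|z|)) = 0.437558.
Step 6: alpha = 0.1. fail to reject H0.

R = 11, z = 0.7763, p = 0.437558, fail to reject H0.


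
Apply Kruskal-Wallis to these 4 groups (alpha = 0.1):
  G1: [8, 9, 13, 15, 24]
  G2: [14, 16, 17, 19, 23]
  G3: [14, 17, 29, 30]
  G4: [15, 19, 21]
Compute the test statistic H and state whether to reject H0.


Step 1: Combine all N = 17 observations and assign midranks.
sorted (value, group, rank): (8,G1,1), (9,G1,2), (13,G1,3), (14,G2,4.5), (14,G3,4.5), (15,G1,6.5), (15,G4,6.5), (16,G2,8), (17,G2,9.5), (17,G3,9.5), (19,G2,11.5), (19,G4,11.5), (21,G4,13), (23,G2,14), (24,G1,15), (29,G3,16), (30,G3,17)
Step 2: Sum ranks within each group.
R_1 = 27.5 (n_1 = 5)
R_2 = 47.5 (n_2 = 5)
R_3 = 47 (n_3 = 4)
R_4 = 31 (n_4 = 3)
Step 3: H = 12/(N(N+1)) * sum(R_i^2/n_i) - 3(N+1)
     = 12/(17*18) * (27.5^2/5 + 47.5^2/5 + 47^2/4 + 31^2/3) - 3*18
     = 0.039216 * 1475.08 - 54
     = 3.846405.
Step 4: Ties present; correction factor C = 1 - 24/(17^3 - 17) = 0.995098. Corrected H = 3.846405 / 0.995098 = 3.865353.
Step 5: Under H0, H ~ chi^2(3); p-value = 0.276375.
Step 6: alpha = 0.1. fail to reject H0.

H = 3.8654, df = 3, p = 0.276375, fail to reject H0.


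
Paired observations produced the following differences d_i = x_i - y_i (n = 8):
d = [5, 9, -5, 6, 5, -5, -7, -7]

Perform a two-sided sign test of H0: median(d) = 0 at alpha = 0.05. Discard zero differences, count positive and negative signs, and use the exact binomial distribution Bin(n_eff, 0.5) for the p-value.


Step 1: Discard zero differences. Original n = 8; n_eff = number of nonzero differences = 8.
Nonzero differences (with sign): +5, +9, -5, +6, +5, -5, -7, -7
Step 2: Count signs: positive = 4, negative = 4.
Step 3: Under H0: P(positive) = 0.5, so the number of positives S ~ Bin(8, 0.5).
Step 4: Two-sided exact p-value = sum of Bin(8,0.5) probabilities at or below the observed probability = 1.000000.
Step 5: alpha = 0.05. fail to reject H0.

n_eff = 8, pos = 4, neg = 4, p = 1.000000, fail to reject H0.


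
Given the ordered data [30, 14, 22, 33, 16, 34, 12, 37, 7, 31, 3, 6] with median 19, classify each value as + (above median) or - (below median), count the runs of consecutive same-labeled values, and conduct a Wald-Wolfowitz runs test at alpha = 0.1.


Step 1: Compute median = 19; label A = above, B = below.
Labels in order: ABAABABABABB  (n_A = 6, n_B = 6)
Step 2: Count runs R = 10.
Step 3: Under H0 (random ordering), E[R] = 2*n_A*n_B/(n_A+n_B) + 1 = 2*6*6/12 + 1 = 7.0000.
        Var[R] = 2*n_A*n_B*(2*n_A*n_B - n_A - n_B) / ((n_A+n_B)^2 * (n_A+n_B-1)) = 4320/1584 = 2.7273.
        SD[R] = 1.6514.
Step 4: Continuity-corrected z = (R - 0.5 - E[R]) / SD[R] = (10 - 0.5 - 7.0000) / 1.6514 = 1.5138.
Step 5: Two-sided p-value via normal approximation = 2*(1 - Phi(|z|)) = 0.130070.
Step 6: alpha = 0.1. fail to reject H0.

R = 10, z = 1.5138, p = 0.130070, fail to reject H0.


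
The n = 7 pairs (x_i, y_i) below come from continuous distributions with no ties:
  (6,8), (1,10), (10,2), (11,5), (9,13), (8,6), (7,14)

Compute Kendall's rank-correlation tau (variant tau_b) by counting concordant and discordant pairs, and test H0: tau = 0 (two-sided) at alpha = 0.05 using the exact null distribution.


Step 1: Enumerate the 21 unordered pairs (i,j) with i<j and classify each by sign(x_j-x_i) * sign(y_j-y_i).
  (1,2):dx=-5,dy=+2->D; (1,3):dx=+4,dy=-6->D; (1,4):dx=+5,dy=-3->D; (1,5):dx=+3,dy=+5->C
  (1,6):dx=+2,dy=-2->D; (1,7):dx=+1,dy=+6->C; (2,3):dx=+9,dy=-8->D; (2,4):dx=+10,dy=-5->D
  (2,5):dx=+8,dy=+3->C; (2,6):dx=+7,dy=-4->D; (2,7):dx=+6,dy=+4->C; (3,4):dx=+1,dy=+3->C
  (3,5):dx=-1,dy=+11->D; (3,6):dx=-2,dy=+4->D; (3,7):dx=-3,dy=+12->D; (4,5):dx=-2,dy=+8->D
  (4,6):dx=-3,dy=+1->D; (4,7):dx=-4,dy=+9->D; (5,6):dx=-1,dy=-7->C; (5,7):dx=-2,dy=+1->D
  (6,7):dx=-1,dy=+8->D
Step 2: C = 6, D = 15, total pairs = 21.
Step 3: tau = (C - D)/(n(n-1)/2) = (6 - 15)/21 = -0.428571.
Step 4: Exact two-sided p-value (enumerate n! = 5040 permutations of y under H0): p = 0.238889.
Step 5: alpha = 0.05. fail to reject H0.

tau_b = -0.4286 (C=6, D=15), p = 0.238889, fail to reject H0.


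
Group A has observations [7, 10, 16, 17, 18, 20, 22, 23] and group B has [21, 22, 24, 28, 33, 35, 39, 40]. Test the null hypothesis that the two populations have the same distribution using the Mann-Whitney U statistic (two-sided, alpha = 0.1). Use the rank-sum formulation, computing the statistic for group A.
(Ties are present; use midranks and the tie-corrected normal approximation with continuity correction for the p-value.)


Step 1: Combine and sort all 16 observations; assign midranks.
sorted (value, group): (7,X), (10,X), (16,X), (17,X), (18,X), (20,X), (21,Y), (22,X), (22,Y), (23,X), (24,Y), (28,Y), (33,Y), (35,Y), (39,Y), (40,Y)
ranks: 7->1, 10->2, 16->3, 17->4, 18->5, 20->6, 21->7, 22->8.5, 22->8.5, 23->10, 24->11, 28->12, 33->13, 35->14, 39->15, 40->16
Step 2: Rank sum for X: R1 = 1 + 2 + 3 + 4 + 5 + 6 + 8.5 + 10 = 39.5.
Step 3: U_X = R1 - n1(n1+1)/2 = 39.5 - 8*9/2 = 39.5 - 36 = 3.5.
       U_Y = n1*n2 - U_X = 64 - 3.5 = 60.5.
Step 4: Ties are present, so use the tie-corrected normal approximation (with continuity correction) for the p-value.
Step 5: p-value = 0.003253; compare to alpha = 0.1. reject H0.

U_X = 3.5, p = 0.003253, reject H0 at alpha = 0.1.


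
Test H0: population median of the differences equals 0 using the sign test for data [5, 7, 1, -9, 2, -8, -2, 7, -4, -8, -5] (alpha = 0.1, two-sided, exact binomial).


Step 1: Discard zero differences. Original n = 11; n_eff = number of nonzero differences = 11.
Nonzero differences (with sign): +5, +7, +1, -9, +2, -8, -2, +7, -4, -8, -5
Step 2: Count signs: positive = 5, negative = 6.
Step 3: Under H0: P(positive) = 0.5, so the number of positives S ~ Bin(11, 0.5).
Step 4: Two-sided exact p-value = sum of Bin(11,0.5) probabilities at or below the observed probability = 1.000000.
Step 5: alpha = 0.1. fail to reject H0.

n_eff = 11, pos = 5, neg = 6, p = 1.000000, fail to reject H0.


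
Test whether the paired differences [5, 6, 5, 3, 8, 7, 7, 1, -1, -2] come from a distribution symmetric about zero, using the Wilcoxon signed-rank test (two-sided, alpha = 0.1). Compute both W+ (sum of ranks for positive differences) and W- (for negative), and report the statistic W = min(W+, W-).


Step 1: Drop any zero differences (none here) and take |d_i|.
|d| = [5, 6, 5, 3, 8, 7, 7, 1, 1, 2]
Step 2: Midrank |d_i| (ties get averaged ranks).
ranks: |5|->5.5, |6|->7, |5|->5.5, |3|->4, |8|->10, |7|->8.5, |7|->8.5, |1|->1.5, |1|->1.5, |2|->3
Step 3: Attach original signs; sum ranks with positive sign and with negative sign.
W+ = 5.5 + 7 + 5.5 + 4 + 10 + 8.5 + 8.5 + 1.5 = 50.5
W- = 1.5 + 3 = 4.5
(Check: W+ + W- = 55 should equal n(n+1)/2 = 55.)
Step 4: Test statistic W = min(W+, W-) = 4.5.
Step 5: Ties in |d|, so use the tie-corrected normal approximation.
        E[W] = n(n+1)/4 = 10*11/4 = 27.5.
        Tie groups: |d|=1 (t=2), |d|=5 (t=2), |d|=7 (t=2); sum(t^3 - t) = 18.
        Var[W] = n(n+1)(2n+1)/24 - sum(t^3-t)/48 = 2310/24 - 18/48 = 95.875.
        z = (W - E[W]) / sqrt(Var[W]) = (4.5 - 27.5) / 9.7916 = -2.3490.
        Two-sided p = 2*Phi(z) = 0.018826.
Step 6: alpha = 0.1. reject H0.

W+ = 50.5, W- = 4.5, W = min = 4.5, p = 0.018826, reject H0.


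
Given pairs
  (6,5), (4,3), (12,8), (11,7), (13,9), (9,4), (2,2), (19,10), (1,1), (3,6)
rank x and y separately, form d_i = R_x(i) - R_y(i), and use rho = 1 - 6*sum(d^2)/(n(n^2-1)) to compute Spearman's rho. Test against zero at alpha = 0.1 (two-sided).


Step 1: Rank x and y separately (midranks; no ties here).
rank(x): 6->5, 4->4, 12->8, 11->7, 13->9, 9->6, 2->2, 19->10, 1->1, 3->3
rank(y): 5->5, 3->3, 8->8, 7->7, 9->9, 4->4, 2->2, 10->10, 1->1, 6->6
Step 2: d_i = R_x(i) - R_y(i); compute d_i^2.
  (5-5)^2=0, (4-3)^2=1, (8-8)^2=0, (7-7)^2=0, (9-9)^2=0, (6-4)^2=4, (2-2)^2=0, (10-10)^2=0, (1-1)^2=0, (3-6)^2=9
sum(d^2) = 14.
Step 3: rho = 1 - 6*14 / (10*(10^2 - 1)) = 1 - 84/990 = 0.915152.
Step 4: Under H0, t = rho * sqrt((n-2)/(1-rho^2)) = 6.4212 ~ t(8).
Step 5: Two-sided p-value from the t-distribution with 8 df = 0.000204.
Step 6: alpha = 0.1. reject H0.

rho = 0.9152, p = 0.000204, reject H0 at alpha = 0.1.


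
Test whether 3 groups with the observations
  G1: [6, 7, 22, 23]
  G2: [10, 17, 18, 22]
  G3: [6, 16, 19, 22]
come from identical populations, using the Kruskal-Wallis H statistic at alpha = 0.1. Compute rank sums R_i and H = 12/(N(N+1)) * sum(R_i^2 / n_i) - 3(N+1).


Step 1: Combine all N = 12 observations and assign midranks.
sorted (value, group, rank): (6,G1,1.5), (6,G3,1.5), (7,G1,3), (10,G2,4), (16,G3,5), (17,G2,6), (18,G2,7), (19,G3,8), (22,G1,10), (22,G2,10), (22,G3,10), (23,G1,12)
Step 2: Sum ranks within each group.
R_1 = 26.5 (n_1 = 4)
R_2 = 27 (n_2 = 4)
R_3 = 24.5 (n_3 = 4)
Step 3: H = 12/(N(N+1)) * sum(R_i^2/n_i) - 3(N+1)
     = 12/(12*13) * (26.5^2/4 + 27^2/4 + 24.5^2/4) - 3*13
     = 0.076923 * 507.875 - 39
     = 0.067308.
Step 4: Ties present; correction factor C = 1 - 30/(12^3 - 12) = 0.982517. Corrected H = 0.067308 / 0.982517 = 0.068505.
Step 5: Under H0, H ~ chi^2(2); p-value = 0.966327.
Step 6: alpha = 0.1. fail to reject H0.

H = 0.0685, df = 2, p = 0.966327, fail to reject H0.


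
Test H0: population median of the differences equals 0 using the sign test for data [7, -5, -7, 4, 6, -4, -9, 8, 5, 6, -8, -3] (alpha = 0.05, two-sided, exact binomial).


Step 1: Discard zero differences. Original n = 12; n_eff = number of nonzero differences = 12.
Nonzero differences (with sign): +7, -5, -7, +4, +6, -4, -9, +8, +5, +6, -8, -3
Step 2: Count signs: positive = 6, negative = 6.
Step 3: Under H0: P(positive) = 0.5, so the number of positives S ~ Bin(12, 0.5).
Step 4: Two-sided exact p-value = sum of Bin(12,0.5) probabilities at or below the observed probability = 1.000000.
Step 5: alpha = 0.05. fail to reject H0.

n_eff = 12, pos = 6, neg = 6, p = 1.000000, fail to reject H0.


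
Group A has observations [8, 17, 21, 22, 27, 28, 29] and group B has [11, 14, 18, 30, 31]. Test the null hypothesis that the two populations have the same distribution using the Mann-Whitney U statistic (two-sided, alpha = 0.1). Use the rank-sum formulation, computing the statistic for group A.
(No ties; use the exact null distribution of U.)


Step 1: Combine and sort all 12 observations; assign midranks.
sorted (value, group): (8,X), (11,Y), (14,Y), (17,X), (18,Y), (21,X), (22,X), (27,X), (28,X), (29,X), (30,Y), (31,Y)
ranks: 8->1, 11->2, 14->3, 17->4, 18->5, 21->6, 22->7, 27->8, 28->9, 29->10, 30->11, 31->12
Step 2: Rank sum for X: R1 = 1 + 4 + 6 + 7 + 8 + 9 + 10 = 45.
Step 3: U_X = R1 - n1(n1+1)/2 = 45 - 7*8/2 = 45 - 28 = 17.
       U_Y = n1*n2 - U_X = 35 - 17 = 18.
Step 4: No ties, so the exact null distribution of U (based on enumerating the C(12,7) = 792 equally likely rank assignments) gives the two-sided p-value.
Step 5: p-value = 1.000000; compare to alpha = 0.1. fail to reject H0.

U_X = 17, p = 1.000000, fail to reject H0 at alpha = 0.1.


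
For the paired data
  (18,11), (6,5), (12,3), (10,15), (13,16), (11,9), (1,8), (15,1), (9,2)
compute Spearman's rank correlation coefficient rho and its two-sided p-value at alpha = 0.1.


Step 1: Rank x and y separately (midranks; no ties here).
rank(x): 18->9, 6->2, 12->6, 10->4, 13->7, 11->5, 1->1, 15->8, 9->3
rank(y): 11->7, 5->4, 3->3, 15->8, 16->9, 9->6, 8->5, 1->1, 2->2
Step 2: d_i = R_x(i) - R_y(i); compute d_i^2.
  (9-7)^2=4, (2-4)^2=4, (6-3)^2=9, (4-8)^2=16, (7-9)^2=4, (5-6)^2=1, (1-5)^2=16, (8-1)^2=49, (3-2)^2=1
sum(d^2) = 104.
Step 3: rho = 1 - 6*104 / (9*(9^2 - 1)) = 1 - 624/720 = 0.133333.
Step 4: Under H0, t = rho * sqrt((n-2)/(1-rho^2)) = 0.3559 ~ t(7).
Step 5: Two-sided p-value from the t-distribution with 7 df = 0.732368.
Step 6: alpha = 0.1. fail to reject H0.

rho = 0.1333, p = 0.732368, fail to reject H0 at alpha = 0.1.


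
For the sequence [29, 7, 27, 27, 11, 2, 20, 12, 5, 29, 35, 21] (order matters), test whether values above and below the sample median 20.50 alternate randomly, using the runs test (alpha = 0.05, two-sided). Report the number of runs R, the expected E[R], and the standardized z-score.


Step 1: Compute median = 20.50; label A = above, B = below.
Labels in order: ABAABBBBBAAA  (n_A = 6, n_B = 6)
Step 2: Count runs R = 5.
Step 3: Under H0 (random ordering), E[R] = 2*n_A*n_B/(n_A+n_B) + 1 = 2*6*6/12 + 1 = 7.0000.
        Var[R] = 2*n_A*n_B*(2*n_A*n_B - n_A - n_B) / ((n_A+n_B)^2 * (n_A+n_B-1)) = 4320/1584 = 2.7273.
        SD[R] = 1.6514.
Step 4: Continuity-corrected z = (R + 0.5 - E[R]) / SD[R] = (5 + 0.5 - 7.0000) / 1.6514 = -0.9083.
Step 5: Two-sided p-value via normal approximation = 2*(1 - Phi(|z|)) = 0.363722.
Step 6: alpha = 0.05. fail to reject H0.

R = 5, z = -0.9083, p = 0.363722, fail to reject H0.


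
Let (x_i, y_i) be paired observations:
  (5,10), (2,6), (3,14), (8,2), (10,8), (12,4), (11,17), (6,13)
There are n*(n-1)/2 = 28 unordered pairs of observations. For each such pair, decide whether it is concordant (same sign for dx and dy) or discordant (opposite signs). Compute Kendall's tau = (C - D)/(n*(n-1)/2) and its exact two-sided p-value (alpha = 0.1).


Step 1: Enumerate the 28 unordered pairs (i,j) with i<j and classify each by sign(x_j-x_i) * sign(y_j-y_i).
  (1,2):dx=-3,dy=-4->C; (1,3):dx=-2,dy=+4->D; (1,4):dx=+3,dy=-8->D; (1,5):dx=+5,dy=-2->D
  (1,6):dx=+7,dy=-6->D; (1,7):dx=+6,dy=+7->C; (1,8):dx=+1,dy=+3->C; (2,3):dx=+1,dy=+8->C
  (2,4):dx=+6,dy=-4->D; (2,5):dx=+8,dy=+2->C; (2,6):dx=+10,dy=-2->D; (2,7):dx=+9,dy=+11->C
  (2,8):dx=+4,dy=+7->C; (3,4):dx=+5,dy=-12->D; (3,5):dx=+7,dy=-6->D; (3,6):dx=+9,dy=-10->D
  (3,7):dx=+8,dy=+3->C; (3,8):dx=+3,dy=-1->D; (4,5):dx=+2,dy=+6->C; (4,6):dx=+4,dy=+2->C
  (4,7):dx=+3,dy=+15->C; (4,8):dx=-2,dy=+11->D; (5,6):dx=+2,dy=-4->D; (5,7):dx=+1,dy=+9->C
  (5,8):dx=-4,dy=+5->D; (6,7):dx=-1,dy=+13->D; (6,8):dx=-6,dy=+9->D; (7,8):dx=-5,dy=-4->C
Step 2: C = 13, D = 15, total pairs = 28.
Step 3: tau = (C - D)/(n(n-1)/2) = (13 - 15)/28 = -0.071429.
Step 4: Exact two-sided p-value (enumerate n! = 40320 permutations of y under H0): p = 0.904861.
Step 5: alpha = 0.1. fail to reject H0.

tau_b = -0.0714 (C=13, D=15), p = 0.904861, fail to reject H0.


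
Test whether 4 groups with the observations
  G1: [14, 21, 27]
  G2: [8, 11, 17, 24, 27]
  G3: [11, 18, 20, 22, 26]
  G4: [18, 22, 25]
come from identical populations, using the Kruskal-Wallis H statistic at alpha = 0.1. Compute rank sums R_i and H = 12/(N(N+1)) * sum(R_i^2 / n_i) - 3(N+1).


Step 1: Combine all N = 16 observations and assign midranks.
sorted (value, group, rank): (8,G2,1), (11,G2,2.5), (11,G3,2.5), (14,G1,4), (17,G2,5), (18,G3,6.5), (18,G4,6.5), (20,G3,8), (21,G1,9), (22,G3,10.5), (22,G4,10.5), (24,G2,12), (25,G4,13), (26,G3,14), (27,G1,15.5), (27,G2,15.5)
Step 2: Sum ranks within each group.
R_1 = 28.5 (n_1 = 3)
R_2 = 36 (n_2 = 5)
R_3 = 41.5 (n_3 = 5)
R_4 = 30 (n_4 = 3)
Step 3: H = 12/(N(N+1)) * sum(R_i^2/n_i) - 3(N+1)
     = 12/(16*17) * (28.5^2/3 + 36^2/5 + 41.5^2/5 + 30^2/3) - 3*17
     = 0.044118 * 1174.4 - 51
     = 0.811765.
Step 4: Ties present; correction factor C = 1 - 24/(16^3 - 16) = 0.994118. Corrected H = 0.811765 / 0.994118 = 0.816568.
Step 5: Under H0, H ~ chi^2(3); p-value = 0.845500.
Step 6: alpha = 0.1. fail to reject H0.

H = 0.8166, df = 3, p = 0.845500, fail to reject H0.


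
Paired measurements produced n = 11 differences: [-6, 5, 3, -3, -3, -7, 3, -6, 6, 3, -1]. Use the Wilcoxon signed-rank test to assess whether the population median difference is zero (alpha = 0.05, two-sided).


Step 1: Drop any zero differences (none here) and take |d_i|.
|d| = [6, 5, 3, 3, 3, 7, 3, 6, 6, 3, 1]
Step 2: Midrank |d_i| (ties get averaged ranks).
ranks: |6|->9, |5|->7, |3|->4, |3|->4, |3|->4, |7|->11, |3|->4, |6|->9, |6|->9, |3|->4, |1|->1
Step 3: Attach original signs; sum ranks with positive sign and with negative sign.
W+ = 7 + 4 + 4 + 9 + 4 = 28
W- = 9 + 4 + 4 + 11 + 9 + 1 = 38
(Check: W+ + W- = 66 should equal n(n+1)/2 = 66.)
Step 4: Test statistic W = min(W+, W-) = 28.
Step 5: Ties in |d|, so use the tie-corrected normal approximation.
        E[W] = n(n+1)/4 = 11*12/4 = 33.
        Tie groups: |d|=3 (t=5), |d|=6 (t=3); sum(t^3 - t) = 144.
        Var[W] = n(n+1)(2n+1)/24 - sum(t^3-t)/48 = 3036/24 - 144/48 = 123.5.
        z = (W - E[W]) / sqrt(Var[W]) = (28 - 33) / 11.1131 = -0.4499.
        Two-sided p = 2*Phi(z) = 0.652767.
Step 6: alpha = 0.05. fail to reject H0.

W+ = 28, W- = 38, W = min = 28, p = 0.652767, fail to reject H0.


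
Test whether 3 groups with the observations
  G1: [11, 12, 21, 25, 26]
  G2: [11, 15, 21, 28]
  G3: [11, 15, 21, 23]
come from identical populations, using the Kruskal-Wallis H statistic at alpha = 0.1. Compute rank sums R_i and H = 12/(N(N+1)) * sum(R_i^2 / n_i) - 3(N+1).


Step 1: Combine all N = 13 observations and assign midranks.
sorted (value, group, rank): (11,G1,2), (11,G2,2), (11,G3,2), (12,G1,4), (15,G2,5.5), (15,G3,5.5), (21,G1,8), (21,G2,8), (21,G3,8), (23,G3,10), (25,G1,11), (26,G1,12), (28,G2,13)
Step 2: Sum ranks within each group.
R_1 = 37 (n_1 = 5)
R_2 = 28.5 (n_2 = 4)
R_3 = 25.5 (n_3 = 4)
Step 3: H = 12/(N(N+1)) * sum(R_i^2/n_i) - 3(N+1)
     = 12/(13*14) * (37^2/5 + 28.5^2/4 + 25.5^2/4) - 3*14
     = 0.065934 * 639.425 - 42
     = 0.159890.
Step 4: Ties present; correction factor C = 1 - 54/(13^3 - 13) = 0.975275. Corrected H = 0.159890 / 0.975275 = 0.163944.
Step 5: Under H0, H ~ chi^2(2); p-value = 0.921298.
Step 6: alpha = 0.1. fail to reject H0.

H = 0.1639, df = 2, p = 0.921298, fail to reject H0.


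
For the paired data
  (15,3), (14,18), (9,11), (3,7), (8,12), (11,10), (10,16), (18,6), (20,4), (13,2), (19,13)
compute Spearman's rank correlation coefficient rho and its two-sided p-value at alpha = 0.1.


Step 1: Rank x and y separately (midranks; no ties here).
rank(x): 15->8, 14->7, 9->3, 3->1, 8->2, 11->5, 10->4, 18->9, 20->11, 13->6, 19->10
rank(y): 3->2, 18->11, 11->7, 7->5, 12->8, 10->6, 16->10, 6->4, 4->3, 2->1, 13->9
Step 2: d_i = R_x(i) - R_y(i); compute d_i^2.
  (8-2)^2=36, (7-11)^2=16, (3-7)^2=16, (1-5)^2=16, (2-8)^2=36, (5-6)^2=1, (4-10)^2=36, (9-4)^2=25, (11-3)^2=64, (6-1)^2=25, (10-9)^2=1
sum(d^2) = 272.
Step 3: rho = 1 - 6*272 / (11*(11^2 - 1)) = 1 - 1632/1320 = -0.236364.
Step 4: Under H0, t = rho * sqrt((n-2)/(1-rho^2)) = -0.7298 ~ t(9).
Step 5: Two-sided p-value from the t-distribution with 9 df = 0.484091.
Step 6: alpha = 0.1. fail to reject H0.

rho = -0.2364, p = 0.484091, fail to reject H0 at alpha = 0.1.


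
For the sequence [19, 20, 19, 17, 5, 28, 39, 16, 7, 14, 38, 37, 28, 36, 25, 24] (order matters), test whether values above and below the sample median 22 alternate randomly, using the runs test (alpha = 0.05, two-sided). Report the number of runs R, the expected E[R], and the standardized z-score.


Step 1: Compute median = 22; label A = above, B = below.
Labels in order: BBBBBAABBBAAAAAA  (n_A = 8, n_B = 8)
Step 2: Count runs R = 4.
Step 3: Under H0 (random ordering), E[R] = 2*n_A*n_B/(n_A+n_B) + 1 = 2*8*8/16 + 1 = 9.0000.
        Var[R] = 2*n_A*n_B*(2*n_A*n_B - n_A - n_B) / ((n_A+n_B)^2 * (n_A+n_B-1)) = 14336/3840 = 3.7333.
        SD[R] = 1.9322.
Step 4: Continuity-corrected z = (R + 0.5 - E[R]) / SD[R] = (4 + 0.5 - 9.0000) / 1.9322 = -2.3290.
Step 5: Two-sided p-value via normal approximation = 2*(1 - Phi(|z|)) = 0.019861.
Step 6: alpha = 0.05. reject H0.

R = 4, z = -2.3290, p = 0.019861, reject H0.


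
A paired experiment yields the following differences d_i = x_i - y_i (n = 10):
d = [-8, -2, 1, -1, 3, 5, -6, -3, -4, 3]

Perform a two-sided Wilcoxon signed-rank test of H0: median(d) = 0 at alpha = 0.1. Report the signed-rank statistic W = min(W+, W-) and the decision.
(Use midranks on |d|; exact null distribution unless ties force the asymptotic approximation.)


Step 1: Drop any zero differences (none here) and take |d_i|.
|d| = [8, 2, 1, 1, 3, 5, 6, 3, 4, 3]
Step 2: Midrank |d_i| (ties get averaged ranks).
ranks: |8|->10, |2|->3, |1|->1.5, |1|->1.5, |3|->5, |5|->8, |6|->9, |3|->5, |4|->7, |3|->5
Step 3: Attach original signs; sum ranks with positive sign and with negative sign.
W+ = 1.5 + 5 + 8 + 5 = 19.5
W- = 10 + 3 + 1.5 + 9 + 5 + 7 = 35.5
(Check: W+ + W- = 55 should equal n(n+1)/2 = 55.)
Step 4: Test statistic W = min(W+, W-) = 19.5.
Step 5: Ties in |d|, so use the tie-corrected normal approximation.
        E[W] = n(n+1)/4 = 10*11/4 = 27.5.
        Tie groups: |d|=1 (t=2), |d|=3 (t=3); sum(t^3 - t) = 30.
        Var[W] = n(n+1)(2n+1)/24 - sum(t^3-t)/48 = 2310/24 - 30/48 = 95.625.
        z = (W - E[W]) / sqrt(Var[W]) = (19.5 - 27.5) / 9.7788 = -0.8181.
        Two-sided p = 2*Phi(z) = 0.413302.
Step 6: alpha = 0.1. fail to reject H0.

W+ = 19.5, W- = 35.5, W = min = 19.5, p = 0.413302, fail to reject H0.


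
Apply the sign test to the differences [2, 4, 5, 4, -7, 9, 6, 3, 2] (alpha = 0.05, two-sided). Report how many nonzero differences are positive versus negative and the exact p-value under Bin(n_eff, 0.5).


Step 1: Discard zero differences. Original n = 9; n_eff = number of nonzero differences = 9.
Nonzero differences (with sign): +2, +4, +5, +4, -7, +9, +6, +3, +2
Step 2: Count signs: positive = 8, negative = 1.
Step 3: Under H0: P(positive) = 0.5, so the number of positives S ~ Bin(9, 0.5).
Step 4: Two-sided exact p-value = sum of Bin(9,0.5) probabilities at or below the observed probability = 0.039062.
Step 5: alpha = 0.05. reject H0.

n_eff = 9, pos = 8, neg = 1, p = 0.039062, reject H0.


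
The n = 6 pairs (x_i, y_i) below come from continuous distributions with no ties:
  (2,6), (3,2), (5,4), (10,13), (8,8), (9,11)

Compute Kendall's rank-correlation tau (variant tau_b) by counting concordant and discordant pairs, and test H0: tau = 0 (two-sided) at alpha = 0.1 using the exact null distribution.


Step 1: Enumerate the 15 unordered pairs (i,j) with i<j and classify each by sign(x_j-x_i) * sign(y_j-y_i).
  (1,2):dx=+1,dy=-4->D; (1,3):dx=+3,dy=-2->D; (1,4):dx=+8,dy=+7->C; (1,5):dx=+6,dy=+2->C
  (1,6):dx=+7,dy=+5->C; (2,3):dx=+2,dy=+2->C; (2,4):dx=+7,dy=+11->C; (2,5):dx=+5,dy=+6->C
  (2,6):dx=+6,dy=+9->C; (3,4):dx=+5,dy=+9->C; (3,5):dx=+3,dy=+4->C; (3,6):dx=+4,dy=+7->C
  (4,5):dx=-2,dy=-5->C; (4,6):dx=-1,dy=-2->C; (5,6):dx=+1,dy=+3->C
Step 2: C = 13, D = 2, total pairs = 15.
Step 3: tau = (C - D)/(n(n-1)/2) = (13 - 2)/15 = 0.733333.
Step 4: Exact two-sided p-value (enumerate n! = 720 permutations of y under H0): p = 0.055556.
Step 5: alpha = 0.1. reject H0.

tau_b = 0.7333 (C=13, D=2), p = 0.055556, reject H0.


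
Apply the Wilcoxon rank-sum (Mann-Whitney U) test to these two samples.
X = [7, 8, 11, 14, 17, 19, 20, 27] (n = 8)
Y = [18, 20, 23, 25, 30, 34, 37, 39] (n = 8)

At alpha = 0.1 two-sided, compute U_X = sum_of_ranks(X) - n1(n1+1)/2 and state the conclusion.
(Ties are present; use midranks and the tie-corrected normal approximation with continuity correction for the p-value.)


Step 1: Combine and sort all 16 observations; assign midranks.
sorted (value, group): (7,X), (8,X), (11,X), (14,X), (17,X), (18,Y), (19,X), (20,X), (20,Y), (23,Y), (25,Y), (27,X), (30,Y), (34,Y), (37,Y), (39,Y)
ranks: 7->1, 8->2, 11->3, 14->4, 17->5, 18->6, 19->7, 20->8.5, 20->8.5, 23->10, 25->11, 27->12, 30->13, 34->14, 37->15, 39->16
Step 2: Rank sum for X: R1 = 1 + 2 + 3 + 4 + 5 + 7 + 8.5 + 12 = 42.5.
Step 3: U_X = R1 - n1(n1+1)/2 = 42.5 - 8*9/2 = 42.5 - 36 = 6.5.
       U_Y = n1*n2 - U_X = 64 - 6.5 = 57.5.
Step 4: Ties are present, so use the tie-corrected normal approximation (with continuity correction) for the p-value.
Step 5: p-value = 0.008603; compare to alpha = 0.1. reject H0.

U_X = 6.5, p = 0.008603, reject H0 at alpha = 0.1.
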